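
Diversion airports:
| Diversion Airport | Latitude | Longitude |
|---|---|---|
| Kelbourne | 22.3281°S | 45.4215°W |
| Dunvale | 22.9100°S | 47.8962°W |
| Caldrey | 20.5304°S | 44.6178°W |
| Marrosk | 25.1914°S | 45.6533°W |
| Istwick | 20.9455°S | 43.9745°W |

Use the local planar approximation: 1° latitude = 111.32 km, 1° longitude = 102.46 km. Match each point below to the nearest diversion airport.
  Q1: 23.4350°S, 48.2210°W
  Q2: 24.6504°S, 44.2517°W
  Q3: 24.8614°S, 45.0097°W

Q1→Dunvale; Q2→Marrosk; Q3→Marrosk

Q1 at 23.4350°S, 48.2210°W:
  Kelbourne: √((1.1069·111.32)² + (2.7995·102.46)²) = √(15183.195016 + 82275.332624) = 312.1835 km
  Dunvale: √((0.5250·111.32)² + (0.3248·102.46)²) = √(3415.584249 + 1107.492373) = 67.2538 km
  Caldrey: √((2.9046·111.32)² + (3.6032·102.46)²) = √(104548.802161 + 136296.731345) = 490.7602 km
  Marrosk: √((-1.7564·111.32)² + (2.5677·102.46)²) = √(38229.027672 + 69214.528582) = 327.7858 km
  Istwick: √((2.4895·111.32)² + (4.2465·102.46)²) = √(76801.668758 + 189308.868591) = 515.8590 km
  → nearest: Dunvale (67.2538 km)
Q2 at 24.6504°S, 44.2517°W:
  Kelbourne: √((2.3223·111.32)² + (-1.1698·102.46)²) = √(66831.781752 + 14365.870167) = 284.9520 km
  Dunvale: √((1.7404·111.32)² + (-3.6445·102.46)²) = √(37535.702175 + 139439.113235) = 420.6837 km
  Caldrey: √((4.1200·111.32)² + (-0.3661·102.46)²) = √(210349.181955 + 1407.045562) = 460.1698 km
  Marrosk: √((-0.5410·111.32)² + (-1.4016·102.46)²) = √(3626.944630 + 20623.239282) = 155.7247 km
  Istwick: √((3.7049·111.32)² + (0.2772·102.46)²) = √(170098.066075 + 806.668605) = 413.4063 km
  → nearest: Marrosk (155.7247 km)
Q3 at 24.8614°S, 45.0097°W:
  Kelbourne: √((2.5333·111.32)² + (-0.4118·102.46)²) = √(79527.923232 + 1780.251612) = 285.1459 km
  Dunvale: √((1.9514·111.32)² + (-2.8865·102.46)²) = √(47188.806862 + 87468.529786) = 366.9569 km
  Caldrey: √((4.3310·111.32)² + (0.3919·102.46)²) = √(232446.366989 + 1612.349659) = 483.7962 km
  Marrosk: √((-0.3300·111.32)² + (-0.6436·102.46)²) = √(1349.504307 + 4348.513012) = 75.4852 km
  Istwick: √((3.9159·111.32)² + (1.0352·102.46)²) = √(190024.492262 + 11250.121938) = 448.6364 km
  → nearest: Marrosk (75.4852 km)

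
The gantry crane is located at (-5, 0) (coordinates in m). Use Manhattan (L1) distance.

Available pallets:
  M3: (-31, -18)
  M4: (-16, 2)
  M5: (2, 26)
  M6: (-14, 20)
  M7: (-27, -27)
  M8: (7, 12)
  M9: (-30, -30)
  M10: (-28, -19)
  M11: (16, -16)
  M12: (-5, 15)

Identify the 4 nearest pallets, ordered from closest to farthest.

M4, M12, M8, M6

Distances from (-5, 0):
M3: 44 m
M4: 13 m
M5: 33 m
M6: 29 m
M7: 49 m
M8: 24 m
M9: 55 m
M10: 42 m
M11: 37 m
M12: 15 m
Sorted: M4 (13 m) < M12 (15 m) < M8 (24 m) < M6 (29 m) < M5 (33 m) < M11 (37 m) < …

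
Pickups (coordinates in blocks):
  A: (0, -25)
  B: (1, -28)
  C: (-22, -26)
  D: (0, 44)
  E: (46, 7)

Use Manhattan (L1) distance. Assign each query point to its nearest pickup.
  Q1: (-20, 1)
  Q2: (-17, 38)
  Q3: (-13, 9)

Q1 at (-20, 1):
  A: 46 blocks
  B: 50 blocks
  C: 29 blocks
  D: 63 blocks
  E: 72 blocks
  → nearest: C (29 blocks)
Q2 at (-17, 38):
  A: 80 blocks
  B: 84 blocks
  C: 69 blocks
  D: 23 blocks
  E: 94 blocks
  → nearest: D (23 blocks)
Q3 at (-13, 9):
  A: 47 blocks
  B: 51 blocks
  C: 44 blocks
  D: 48 blocks
  E: 61 blocks
  → nearest: C (44 blocks)

Q1→C; Q2→D; Q3→C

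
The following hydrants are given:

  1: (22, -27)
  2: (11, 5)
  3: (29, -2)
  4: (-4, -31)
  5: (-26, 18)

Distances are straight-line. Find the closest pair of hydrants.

Pairwise distances:
1–2: √((-11)² + (32)²) = √(121.000 + 1024.000) = 33.8
1–3: √((7)² + (25)²) = √(49.000 + 625.000) = 26.0
1–4: √((-26)² + (-4)²) = √(676.000 + 16.000) = 26.3
1–5: √((-48)² + (45)²) = √(2304.000 + 2025.000) = 65.8
2–3: √((18)² + (-7)²) = √(324.000 + 49.000) = 19.3
2–4: √((-15)² + (-36)²) = √(225.000 + 1296.000) = 39.0
2–5: √((-37)² + (13)²) = √(1369.000 + 169.000) = 39.2
3–4: √((-33)² + (-29)²) = √(1089.000 + 841.000) = 43.9
3–5: √((-55)² + (20)²) = √(3025.000 + 400.000) = 58.5
4–5: √((-22)² + (49)²) = √(484.000 + 2401.000) = 53.7
Closest pair: 2–3 at 19.3.

2 and 3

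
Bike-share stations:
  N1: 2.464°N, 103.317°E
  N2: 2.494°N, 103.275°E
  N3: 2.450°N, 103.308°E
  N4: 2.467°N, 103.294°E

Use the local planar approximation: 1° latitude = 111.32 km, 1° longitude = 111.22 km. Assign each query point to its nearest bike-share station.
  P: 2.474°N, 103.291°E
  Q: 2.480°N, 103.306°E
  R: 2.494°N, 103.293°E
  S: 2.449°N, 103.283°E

P→N4; Q→N4; R→N2; S→N4

P at 2.474°N, 103.291°E:
  N1: √((-0.010·111.32)² + (0.026·111.22)²) = √(1.23921 + 8.36204) = 3.099 km
  N2: √((0.020·111.32)² + (-0.016·111.22)²) = √(4.95686 + 3.16669) = 2.850 km
  N3: √((-0.024·111.32)² + (0.017·111.22)²) = √(7.13787 + 3.57490) = 3.273 km
  N4: √((-0.007·111.32)² + (0.003·111.22)²) = √(0.60721 + 0.11133) = 0.848 km
  → nearest: N4 (0.848 km)
Q at 2.480°N, 103.306°E:
  N1: √((-0.016·111.32)² + (0.011·111.22)²) = √(3.17239 + 1.49676) = 2.161 km
  N2: √((0.014·111.32)² + (-0.031·111.22)²) = √(2.42886 + 11.88746) = 3.784 km
  N3: √((-0.030·111.32)² + (0.002·111.22)²) = √(11.15293 + 0.04948) = 3.347 km
  N4: √((-0.013·111.32)² + (-0.012·111.22)²) = √(2.09427 + 1.78126) = 1.969 km
  → nearest: N4 (1.969 km)
R at 2.494°N, 103.293°E:
  N1: √((-0.030·111.32)² + (0.024·111.22)²) = √(11.15293 + 7.12506) = 4.275 km
  N2: √((0.000·111.32)² + (-0.018·111.22)²) = √(0.00000 + 4.00784) = 2.002 km
  N3: √((-0.044·111.32)² + (0.015·111.22)²) = √(23.99119 + 2.78322) = 5.174 km
  N4: √((-0.027·111.32)² + (0.001·111.22)²) = √(9.03387 + 0.01237) = 3.008 km
  → nearest: N2 (2.002 km)
S at 2.449°N, 103.283°E:
  N1: √((0.015·111.32)² + (0.034·111.22)²) = √(2.78823 + 14.29959) = 4.134 km
  N2: √((0.045·111.32)² + (-0.008·111.22)²) = √(25.09409 + 0.79167) = 5.088 km
  N3: √((0.001·111.32)² + (0.025·111.22)²) = √(0.01239 + 7.73118) = 2.783 km
  N4: √((0.018·111.32)² + (0.011·111.22)²) = √(4.01505 + 1.49676) = 2.348 km
  → nearest: N4 (2.348 km)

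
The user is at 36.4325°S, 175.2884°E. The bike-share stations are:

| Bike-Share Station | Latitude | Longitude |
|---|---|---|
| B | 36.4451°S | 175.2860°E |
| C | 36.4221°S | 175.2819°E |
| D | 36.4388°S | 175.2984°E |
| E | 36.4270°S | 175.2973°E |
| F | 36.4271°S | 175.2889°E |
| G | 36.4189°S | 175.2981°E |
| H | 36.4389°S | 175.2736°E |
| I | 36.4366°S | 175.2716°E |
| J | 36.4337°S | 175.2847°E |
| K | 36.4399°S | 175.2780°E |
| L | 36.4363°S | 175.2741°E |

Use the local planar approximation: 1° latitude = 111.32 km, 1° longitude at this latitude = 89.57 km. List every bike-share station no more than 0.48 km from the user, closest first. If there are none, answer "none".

Distances from 36.4325°S, 175.2884°E:
B: √((-0.0126·111.32)² + (-0.0024·89.57)²) = √(1.967377 + 0.046211) = 1.4190 km
C: √((0.0104·111.32)² + (-0.0065·89.57)²) = √(1.340334 + 0.338963) = 1.2959 km
D: √((-0.0063·111.32)² + (0.0100·89.57)²) = √(0.491844 + 0.802278) = 1.1376 km
E: √((0.0055·111.32)² + (0.0089·89.57)²) = √(0.374862 + 0.635485) = 1.0052 km
F: √((0.0054·111.32)² + (0.0005·89.57)²) = √(0.361355 + 0.002006) = 0.6028 km
G: √((0.0136·111.32)² + (0.0097·89.57)²) = √(2.292051 + 0.754864) = 1.7455 km
H: √((-0.0064·111.32)² + (-0.0148·89.57)²) = √(0.507582 + 1.757311) = 1.5050 km
I: √((-0.0041·111.32)² + (-0.0168·89.57)²) = √(0.208312 + 2.264351) = 1.5725 km
J: √((-0.0012·111.32)² + (-0.0037·89.57)²) = √(0.017845 + 0.109832) = 0.3573 km
K: √((-0.0074·111.32)² + (-0.0104·89.57)²) = √(0.678594 + 0.867744) = 1.2435 km
L: √((-0.0038·111.32)² + (-0.0143·89.57)²) = √(0.178943 + 1.640579) = 1.3489 km
Threshold 0.48 km: J (0.3573 km) is within range.

J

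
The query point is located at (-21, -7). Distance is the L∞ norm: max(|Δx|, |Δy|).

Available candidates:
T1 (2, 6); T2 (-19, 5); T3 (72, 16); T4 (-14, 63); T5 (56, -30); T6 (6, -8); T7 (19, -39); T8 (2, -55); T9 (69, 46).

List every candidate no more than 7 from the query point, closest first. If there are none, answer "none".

none

Distances from (-21, -7):
T1: 23
T2: 12
T3: 93
T4: 70
T5: 77
T6: 27
T7: 40
T8: 48
T9: 90
Threshold 7: none within range.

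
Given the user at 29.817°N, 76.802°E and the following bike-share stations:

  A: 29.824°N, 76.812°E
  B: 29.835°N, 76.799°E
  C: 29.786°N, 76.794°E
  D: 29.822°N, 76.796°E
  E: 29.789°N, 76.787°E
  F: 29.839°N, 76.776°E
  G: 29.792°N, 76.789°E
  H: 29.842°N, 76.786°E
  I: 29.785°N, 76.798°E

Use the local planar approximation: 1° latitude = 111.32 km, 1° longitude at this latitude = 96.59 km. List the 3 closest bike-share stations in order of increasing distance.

D, A, B

Distances from 29.817°N, 76.802°E:
A: √((0.007·111.32)² + (0.010·96.59)²) = √(0.60721 + 0.93296) = 1.241 km
B: √((0.018·111.32)² + (-0.003·96.59)²) = √(4.01505 + 0.08397) = 2.025 km
C: √((-0.031·111.32)² + (-0.008·96.59)²) = √(11.90885 + 0.59710) = 3.536 km
D: √((0.005·111.32)² + (-0.006·96.59)²) = √(0.30980 + 0.33587) = 0.804 km
E: √((-0.028·111.32)² + (-0.015·96.59)²) = √(9.71544 + 2.09917) = 3.437 km
F: √((0.022·111.32)² + (-0.026·96.59)²) = √(5.99780 + 6.30683) = 3.508 km
G: √((-0.025·111.32)² + (-0.013·96.59)²) = √(7.74509 + 1.57671) = 3.053 km
H: √((0.025·111.32)² + (-0.016·96.59)²) = √(7.74509 + 2.38838) = 3.183 km
I: √((-0.032·111.32)² + (-0.004·96.59)²) = √(12.68955 + 0.14927) = 3.583 km
Sorted: D (0.804 km) < A (1.241 km) < B (2.025 km) < G (3.053 km) < H (3.183 km) < …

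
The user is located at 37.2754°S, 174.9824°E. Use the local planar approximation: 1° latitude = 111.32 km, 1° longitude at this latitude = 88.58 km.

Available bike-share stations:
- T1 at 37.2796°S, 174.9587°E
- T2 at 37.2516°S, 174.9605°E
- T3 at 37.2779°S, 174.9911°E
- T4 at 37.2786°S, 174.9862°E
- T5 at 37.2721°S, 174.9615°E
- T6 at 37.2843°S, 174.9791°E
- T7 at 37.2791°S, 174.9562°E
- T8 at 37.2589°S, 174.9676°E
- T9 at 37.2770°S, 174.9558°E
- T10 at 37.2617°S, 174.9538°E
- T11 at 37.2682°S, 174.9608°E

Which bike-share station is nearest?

Distances from 37.2754°S, 174.9824°E:
T1: 2.1508 km
T2: 3.2837 km
T3: 0.8194 km
T4: 0.4901 km
T5: 1.8874 km
T6: 1.0330 km
T7: 2.3571 km
T8: 2.2566 km
T9: 2.3630 km
T10: 2.9570 km
T11: 2.0744 km
Minimum: T4 at 0.4901 km.

T4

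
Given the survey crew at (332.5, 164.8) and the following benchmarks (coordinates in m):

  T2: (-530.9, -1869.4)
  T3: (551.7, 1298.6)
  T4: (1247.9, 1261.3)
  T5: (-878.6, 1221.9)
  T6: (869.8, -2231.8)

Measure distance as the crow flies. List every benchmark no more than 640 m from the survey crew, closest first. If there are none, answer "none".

Distances from (332.5, 164.8):
T2: √((-863.4)² + (-2034.2)²) = √(745459.560 + 4137969.640) = 2209.8 m
T3: √((219.2)² + (1133.8)²) = √(48048.640 + 1285502.440) = 1154.8 m
T4: √((915.4)² + (1096.5)²) = √(837957.160 + 1202312.250) = 1428.4 m
T5: √((-1211.1)² + (1057.1)²) = √(1466763.210 + 1117460.410) = 1607.6 m
T6: √((537.3)² + (-2396.6)²) = √(288691.290 + 5743691.560) = 2456.1 m
Threshold 640 m: none within range.

none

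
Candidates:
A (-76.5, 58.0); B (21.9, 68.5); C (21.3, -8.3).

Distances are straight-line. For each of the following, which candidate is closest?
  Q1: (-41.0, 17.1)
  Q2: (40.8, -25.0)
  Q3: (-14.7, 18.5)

Q1 at (-41.0, 17.1):
  A: 54.2
  B: 81.2
  C: 67.3
  → nearest: A (54.2)
Q2 at (40.8, -25.0):
  A: 143.7
  B: 95.4
  C: 25.7
  → nearest: C (25.7)
Q3 at (-14.7, 18.5):
  A: 73.3
  B: 62.0
  C: 44.9
  → nearest: C (44.9)

Q1→A; Q2→C; Q3→C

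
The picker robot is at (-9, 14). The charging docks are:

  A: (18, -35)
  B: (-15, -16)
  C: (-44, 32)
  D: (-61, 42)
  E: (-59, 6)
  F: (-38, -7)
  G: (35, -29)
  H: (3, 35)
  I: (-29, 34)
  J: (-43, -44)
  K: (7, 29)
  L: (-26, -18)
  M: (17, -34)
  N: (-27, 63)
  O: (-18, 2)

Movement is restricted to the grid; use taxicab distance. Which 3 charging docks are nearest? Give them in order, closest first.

O, K, H

Distances from (-9, 14):
A: |27| + |-49| = 27 + 49 = 76
B: |-6| + |-30| = 6 + 30 = 36
C: |-35| + |18| = 35 + 18 = 53
D: |-52| + |28| = 52 + 28 = 80
E: |-50| + |-8| = 50 + 8 = 58
F: |-29| + |-21| = 29 + 21 = 50
G: |44| + |-43| = 44 + 43 = 87
H: |12| + |21| = 12 + 21 = 33
I: |-20| + |20| = 20 + 20 = 40
J: |-34| + |-58| = 34 + 58 = 92
K: |16| + |15| = 16 + 15 = 31
L: |-17| + |-32| = 17 + 32 = 49
M: |26| + |-48| = 26 + 48 = 74
N: |-18| + |49| = 18 + 49 = 67
O: |-9| + |-12| = 9 + 12 = 21
Sorted: O (21) < K (31) < H (33) < B (36) < I (40) < …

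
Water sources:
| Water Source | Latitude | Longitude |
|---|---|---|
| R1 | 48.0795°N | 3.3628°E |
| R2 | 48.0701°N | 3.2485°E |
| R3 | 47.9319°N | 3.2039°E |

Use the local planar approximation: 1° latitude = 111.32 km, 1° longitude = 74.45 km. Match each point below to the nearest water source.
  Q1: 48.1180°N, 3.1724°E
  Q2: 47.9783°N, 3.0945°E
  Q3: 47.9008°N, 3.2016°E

Q1 at 48.1180°N, 3.1724°E:
  R1: √((-0.0385·111.32)² + (0.1904·74.45)²) = √(18.368253 + 200.938563) = 14.8090 km
  R2: √((-0.0479·111.32)² + (0.0761·74.45)²) = √(28.432655 + 32.099533) = 7.7802 km
  R3: √((-0.1861·111.32)² + (0.0315·74.45)²) = √(429.179670 + 5.499846) = 20.8490 km
  → nearest: R2 (7.7802 km)
Q2 at 47.9783°N, 3.0945°E:
  R1: √((0.1012·111.32)² + (0.2683·74.45)²) = √(126.913383 + 398.998028) = 22.9328 km
  R2: √((0.0918·111.32)² + (0.1540·74.45)²) = √(104.431558 + 131.453104) = 15.3585 km
  R3: √((-0.0464·111.32)² + (0.1094·74.45)²) = √(26.679787 + 66.338256) = 9.6446 km
  → nearest: R3 (9.6446 km)
Q3 at 47.9008°N, 3.2016°E:
  R1: √((0.1787·111.32)² + (0.1612·74.45)²) = √(395.726834 + 144.032162) = 23.2327 km
  R2: √((0.1693·111.32)² + (0.0469·74.45)²) = √(355.189658 + 12.192004) = 19.1672 km
  R3: √((0.0311·111.32)² + (0.0023·74.45)²) = √(11.985804 + 0.029321) = 3.4663 km
  → nearest: R3 (3.4663 km)

Q1→R2; Q2→R3; Q3→R3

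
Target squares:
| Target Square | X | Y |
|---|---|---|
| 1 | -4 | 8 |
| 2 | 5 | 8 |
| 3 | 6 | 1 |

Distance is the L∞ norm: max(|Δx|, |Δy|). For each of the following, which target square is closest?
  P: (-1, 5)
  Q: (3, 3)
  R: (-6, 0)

P→1; Q→3; R→1

P at (-1, 5):
  1: 3
  2: 6
  3: 7
  → nearest: 1 (3)
Q at (3, 3):
  1: 7
  2: 5
  3: 3
  → nearest: 3 (3)
R at (-6, 0):
  1: 8
  2: 11
  3: 12
  → nearest: 1 (8)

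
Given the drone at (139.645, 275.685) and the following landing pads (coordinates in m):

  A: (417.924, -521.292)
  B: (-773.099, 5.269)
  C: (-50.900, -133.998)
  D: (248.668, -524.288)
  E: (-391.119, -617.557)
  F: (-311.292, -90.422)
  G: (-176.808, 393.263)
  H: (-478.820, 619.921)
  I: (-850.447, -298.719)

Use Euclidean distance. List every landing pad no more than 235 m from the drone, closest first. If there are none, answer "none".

Distances from (139.645, 275.685):
A: √((278.279)² + (-796.977)²) = √(77439.20184 + 635172.33853) = 844.163 m
B: √((-912.744)² + (-270.416)²) = √(833101.60954 + 73124.81306) = 951.959 m
C: √((-190.545)² + (-409.683)²) = √(36307.39703 + 167840.16049) = 451.827 m
D: √((109.023)² + (-799.973)²) = √(11886.01453 + 639956.80073) = 807.368 m
E: √((-530.764)² + (-893.242)²) = √(281710.42370 + 797881.27056) = 1039.034 m
F: √((-450.937)² + (-366.107)²) = √(203344.17797 + 134034.33545) = 580.843 m
G: √((-316.453)² + (117.578)²) = √(100142.50121 + 13824.58608) = 337.590 m
H: √((-618.465)² + (344.236)²) = √(382498.95623 + 118498.42370) = 707.812 m
I: √((-990.092)² + (-574.404)²) = √(980282.16846 + 329939.95522) = 1144.649 m
Threshold 235 m: none within range.

none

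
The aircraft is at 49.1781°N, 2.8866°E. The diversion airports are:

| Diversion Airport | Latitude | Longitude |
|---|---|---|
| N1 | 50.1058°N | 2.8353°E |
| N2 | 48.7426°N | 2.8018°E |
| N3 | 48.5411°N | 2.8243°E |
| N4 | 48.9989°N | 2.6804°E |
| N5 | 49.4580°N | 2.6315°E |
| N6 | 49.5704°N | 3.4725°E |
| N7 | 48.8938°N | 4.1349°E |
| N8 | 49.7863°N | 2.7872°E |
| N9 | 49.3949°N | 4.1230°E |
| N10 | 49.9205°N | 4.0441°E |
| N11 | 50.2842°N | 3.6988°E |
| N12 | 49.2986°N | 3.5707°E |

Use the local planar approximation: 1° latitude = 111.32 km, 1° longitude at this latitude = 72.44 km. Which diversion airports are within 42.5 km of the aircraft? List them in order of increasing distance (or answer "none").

N4, N5

Distances from 49.1781°N, 2.8866°E:
N1: 103.3384 km
N2: 48.8675 km
N3: 71.0543 km
N4: 24.9211 km
N5: 36.2262 km
N6: 60.8976 km
N7: 95.8052 km
N8: 68.0866 km
N9: 92.7594 km
N10: 117.7316 km
N11: 136.4658 km
N12: 51.3396 km
Threshold 42.5 km: N4 (24.9211 km), N5 (36.2262 km) are within range.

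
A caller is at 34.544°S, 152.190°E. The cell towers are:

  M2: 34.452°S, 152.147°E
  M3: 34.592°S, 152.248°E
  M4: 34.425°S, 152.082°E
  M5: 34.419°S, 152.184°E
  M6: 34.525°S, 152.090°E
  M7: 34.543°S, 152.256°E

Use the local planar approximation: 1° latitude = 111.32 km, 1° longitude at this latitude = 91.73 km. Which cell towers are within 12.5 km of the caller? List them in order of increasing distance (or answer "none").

M7, M3, M6, M2

Distances from 34.544°S, 152.190°E:
M2: √((0.092·111.32)² + (-0.043·91.73)²) = √(104.88709 + 15.55821) = 10.975 km
M3: √((-0.048·111.32)² + (0.058·91.73)²) = √(28.55150 + 28.30602) = 7.540 km
M4: √((0.119·111.32)² + (-0.108·91.73)²) = √(175.48513 + 98.14548) = 16.542 km
M5: √((0.125·111.32)² + (-0.006·91.73)²) = √(193.62722 + 0.30292) = 13.926 km
M6: √((0.019·111.32)² + (-0.100·91.73)²) = √(4.47356 + 84.14393) = 9.414 km
M7: √((0.001·111.32)² + (0.066·91.73)²) = √(0.01239 + 36.65310) = 6.055 km
Threshold 12.5 km: M7 (6.055 km), M3 (7.540 km), M6 (9.414 km), M2 (10.975 km) are within range.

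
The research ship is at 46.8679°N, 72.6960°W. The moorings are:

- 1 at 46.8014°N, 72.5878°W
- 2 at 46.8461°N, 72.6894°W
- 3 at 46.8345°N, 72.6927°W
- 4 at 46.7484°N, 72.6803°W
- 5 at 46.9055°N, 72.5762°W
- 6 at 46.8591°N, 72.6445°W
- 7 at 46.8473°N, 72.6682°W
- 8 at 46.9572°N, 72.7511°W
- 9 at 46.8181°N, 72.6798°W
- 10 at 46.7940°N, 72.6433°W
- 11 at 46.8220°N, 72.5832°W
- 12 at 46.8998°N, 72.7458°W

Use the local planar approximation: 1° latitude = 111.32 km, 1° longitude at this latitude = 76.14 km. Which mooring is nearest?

Distances from 46.8679°N, 72.6960°W:
1: √((-0.0665·111.32)² + (0.1082·76.14)²) = √(54.801152 + 67.870378) = 11.0757 km
2: √((-0.0218·111.32)² + (0.0066·76.14)²) = √(5.889242 + 0.252530) = 2.4783 km
3: √((-0.0334·111.32)² + (0.0033·76.14)²) = √(13.824178 + 0.063133) = 3.7266 km
4: √((-0.1195·111.32)² + (0.0157·76.14)²) = √(176.962892 + 1.428976) = 13.3563 km
5: √((0.0376·111.32)² + (0.1198·76.14)²) = √(17.519515 + 83.203076) = 10.0361 km
6: √((-0.0088·111.32)² + (0.0515·76.14)²) = √(0.959648 + 15.375888) = 4.0417 km
7: √((-0.0206·111.32)² + (0.0278·76.14)²) = √(5.258730 + 4.480385) = 3.1208 km
8: √((0.0893·111.32)² + (-0.0551·76.14)²) = √(98.821016 + 17.600660) = 10.7899 km
9: √((-0.0498·111.32)² + (0.0162·76.14)²) = √(30.733009 + 1.521443) = 5.6793 km
10: √((-0.0739·111.32)² + (0.0527·76.14)²) = √(67.676092 + 16.100782) = 9.1530 km
11: √((-0.0459·111.32)² + (0.1128·76.14)²) = √(26.107890 + 73.763913) = 9.9936 km
12: √((0.0319·111.32)² + (-0.0498·76.14)²) = √(12.610368 + 14.377535) = 5.1950 km
Minimum: 2 at 2.4783 km.

2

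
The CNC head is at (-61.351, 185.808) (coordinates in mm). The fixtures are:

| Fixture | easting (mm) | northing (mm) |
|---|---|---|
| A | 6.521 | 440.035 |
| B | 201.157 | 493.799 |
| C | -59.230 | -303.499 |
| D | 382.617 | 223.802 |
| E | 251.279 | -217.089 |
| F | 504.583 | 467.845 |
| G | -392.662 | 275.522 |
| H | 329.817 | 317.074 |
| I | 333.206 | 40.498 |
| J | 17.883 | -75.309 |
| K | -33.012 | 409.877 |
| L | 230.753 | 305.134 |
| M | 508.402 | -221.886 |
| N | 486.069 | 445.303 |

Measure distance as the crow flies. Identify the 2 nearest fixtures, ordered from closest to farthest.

Distances from (-61.351, 185.808):
A: √((67.872)² + (254.227)²) = √(4606.60838 + 64631.36753) = 263.131 mm
B: √((262.508)² + (307.991)²) = √(68910.45006 + 94858.45608) = 404.684 mm
C: √((2.121)² + (-489.307)²) = √(4.49864 + 239421.34025) = 489.312 mm
D: √((443.968)² + (37.994)²) = √(197107.58502 + 1443.54404) = 445.591 mm
E: √((312.630)² + (-402.897)²) = √(97737.51690 + 162325.99261) = 509.964 mm
F: √((565.934)² + (282.037)²) = √(320281.29236 + 79544.86937) = 632.318 mm
G: √((-331.311)² + (89.714)²) = √(109766.97872 + 8048.60180) = 343.243 mm
H: √((391.168)² + (131.266)²) = √(153012.40422 + 17230.76276) = 412.605 mm
I: √((394.557)² + (-145.310)²) = √(155675.22625 + 21114.99610) = 420.464 mm
J: √((79.234)² + (-261.117)²) = √(6278.02676 + 68182.08769) = 272.874 mm
K: √((28.339)² + (224.069)²) = √(803.09892 + 50206.91676) = 225.854 mm
L: √((292.104)² + (119.326)²) = √(85324.74682 + 14238.69428) = 315.537 mm
M: √((569.753)² + (-407.694)²) = √(324618.48101 + 166214.39764) = 700.595 mm
N: √((547.420)² + (259.495)²) = √(299668.65640 + 67337.65503) = 605.810 mm
Sorted: K (225.854 mm) < A (263.131 mm) < J (272.874 mm) < L (315.537 mm) < …

K, A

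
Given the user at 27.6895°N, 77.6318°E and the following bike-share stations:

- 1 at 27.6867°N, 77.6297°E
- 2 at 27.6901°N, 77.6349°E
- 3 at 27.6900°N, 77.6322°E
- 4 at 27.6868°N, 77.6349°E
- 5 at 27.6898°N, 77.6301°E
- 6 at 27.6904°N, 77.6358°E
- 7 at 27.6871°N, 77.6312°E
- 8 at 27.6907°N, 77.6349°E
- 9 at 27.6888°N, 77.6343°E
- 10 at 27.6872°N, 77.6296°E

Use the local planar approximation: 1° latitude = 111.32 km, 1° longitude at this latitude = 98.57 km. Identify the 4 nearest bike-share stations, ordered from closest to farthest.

3, 5, 9, 7

Distances from 27.6895°N, 77.6318°E:
1: 0.3742 km
2: 0.3128 km
3: 0.0682 km
4: 0.4286 km
5: 0.1709 km
6: 0.4068 km
7: 0.2736 km
8: 0.3335 km
9: 0.2585 km
10: 0.3355 km
Sorted: 3 (0.0682 km) < 5 (0.1709 km) < 9 (0.2585 km) < 7 (0.2736 km) < 2 (0.3128 km) < 8 (0.3335 km) < …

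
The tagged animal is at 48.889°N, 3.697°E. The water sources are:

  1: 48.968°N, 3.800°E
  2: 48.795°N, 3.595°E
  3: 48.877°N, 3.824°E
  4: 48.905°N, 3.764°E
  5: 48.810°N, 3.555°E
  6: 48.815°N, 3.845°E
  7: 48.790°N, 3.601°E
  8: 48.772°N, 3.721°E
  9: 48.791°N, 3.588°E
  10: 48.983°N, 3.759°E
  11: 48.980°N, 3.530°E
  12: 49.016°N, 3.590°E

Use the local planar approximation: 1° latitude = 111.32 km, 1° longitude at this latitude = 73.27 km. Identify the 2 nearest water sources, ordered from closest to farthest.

4, 3

Distances from 48.889°N, 3.697°E:
1: √((0.079·111.32)² + (0.103·73.27)²) = √(77.33936 + 56.95434) = 11.589 km
2: √((-0.094·111.32)² + (-0.102·73.27)²) = √(109.49697 + 55.85380) = 12.859 km
3: √((-0.012·111.32)² + (0.127·73.27)²) = √(1.78447 + 86.58842) = 9.401 km
4: √((0.016·111.32)² + (0.067·73.27)²) = √(3.17239 + 24.09916) = 5.222 km
5: √((-0.079·111.32)² + (-0.142·73.27)²) = √(77.33936 + 108.25029) = 13.623 km
6: √((-0.074·111.32)² + (0.148·73.27)²) = √(67.85937 + 117.59147) = 13.618 km
7: √((-0.099·111.32)² + (-0.096·73.27)²) = √(121.45539 + 49.47603) = 13.074 km
8: √((-0.117·111.32)² + (0.024·73.27)²) = √(169.63604 + 3.09225) = 13.143 km
9: √((-0.098·111.32)² + (-0.109·73.27)²) = √(119.01414 + 63.78306) = 13.520 km
10: √((0.094·111.32)² + (0.062·73.27)²) = √(109.49697 + 20.63649) = 11.408 km
11: √((0.091·111.32)² + (-0.167·73.27)²) = √(102.61933 + 149.72190) = 15.885 km
12: √((0.127·111.32)² + (-0.107·73.27)²) = √(199.87286 + 61.46388) = 16.166 km
Sorted: 4 (5.222 km) < 3 (9.401 km) < 10 (11.408 km) < 1 (11.589 km) < …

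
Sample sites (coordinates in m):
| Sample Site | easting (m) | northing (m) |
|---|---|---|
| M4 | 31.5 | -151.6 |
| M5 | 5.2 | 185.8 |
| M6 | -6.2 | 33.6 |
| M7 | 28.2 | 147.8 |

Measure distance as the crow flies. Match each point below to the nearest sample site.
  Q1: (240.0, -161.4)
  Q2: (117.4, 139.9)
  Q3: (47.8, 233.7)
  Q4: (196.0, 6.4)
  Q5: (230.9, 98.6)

Q1 at (240.0, -161.4):
  M4: 208.7 m
  M5: 419.1 m
  M6: 314.1 m
  M7: 374.8 m
  → nearest: M4 (208.7 m)
Q2 at (117.4, 139.9):
  M4: 303.9 m
  M5: 121.2 m
  M6: 163.0 m
  M7: 89.5 m
  → nearest: M7 (89.5 m)
Q3 at (47.8, 233.7):
  M4: 385.6 m
  M5: 64.1 m
  M6: 207.3 m
  M7: 88.1 m
  → nearest: M5 (64.1 m)
Q4 at (196.0, 6.4):
  M4: 228.1 m
  M5: 261.9 m
  M6: 204.0 m
  M7: 219.4 m
  → nearest: M6 (204.0 m)
Q5 at (230.9, 98.6):
  M4: 319.9 m
  M5: 242.0 m
  M6: 245.8 m
  M7: 208.6 m
  → nearest: M7 (208.6 m)

Q1→M4; Q2→M7; Q3→M5; Q4→M6; Q5→M7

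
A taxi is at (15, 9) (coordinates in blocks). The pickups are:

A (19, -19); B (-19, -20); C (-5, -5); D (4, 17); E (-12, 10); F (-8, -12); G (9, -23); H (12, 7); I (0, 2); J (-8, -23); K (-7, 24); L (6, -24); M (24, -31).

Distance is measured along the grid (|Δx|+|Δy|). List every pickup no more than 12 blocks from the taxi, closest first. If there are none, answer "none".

H

Distances from (15, 9):
A: 32 blocks
B: 63 blocks
C: 34 blocks
D: 19 blocks
E: 28 blocks
F: 44 blocks
G: 38 blocks
H: 5 blocks
I: 22 blocks
J: 55 blocks
K: 37 blocks
L: 42 blocks
M: 49 blocks
Threshold 12 blocks: H (5 blocks) is within range.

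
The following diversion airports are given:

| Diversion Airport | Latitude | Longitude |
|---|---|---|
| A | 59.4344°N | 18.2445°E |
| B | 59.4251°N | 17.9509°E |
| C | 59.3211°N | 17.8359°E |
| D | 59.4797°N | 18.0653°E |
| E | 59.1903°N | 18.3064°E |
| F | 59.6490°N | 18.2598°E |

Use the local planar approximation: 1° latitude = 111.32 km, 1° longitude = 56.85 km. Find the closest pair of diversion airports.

B and D

Pairwise distances:
A–B: 16.7232 km
A–C: 26.4322 km
A–D: 11.3673 km
A–E: 27.4001 km
A–F: 23.9051 km
B–C: 13.2957 km
B–D: 8.9017 km
B–E: 33.0400 km
B–F: 30.4897 km
C–D: 21.9497 km
C–E: 30.4543 km
C–F: 43.7394 km
D–E: 35.0106 km
D–F: 21.8507 km
E–F: 51.1312 km
Closest pair: B–D at 8.9017 km.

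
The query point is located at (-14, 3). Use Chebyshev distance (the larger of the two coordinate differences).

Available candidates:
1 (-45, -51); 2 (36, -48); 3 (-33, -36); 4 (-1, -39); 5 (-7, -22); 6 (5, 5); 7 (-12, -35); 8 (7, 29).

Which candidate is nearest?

Distances from (-14, 3):
1: 54
2: 51
3: 39
4: 42
5: 25
6: 19
7: 38
8: 26
Minimum: 6 at 19.

6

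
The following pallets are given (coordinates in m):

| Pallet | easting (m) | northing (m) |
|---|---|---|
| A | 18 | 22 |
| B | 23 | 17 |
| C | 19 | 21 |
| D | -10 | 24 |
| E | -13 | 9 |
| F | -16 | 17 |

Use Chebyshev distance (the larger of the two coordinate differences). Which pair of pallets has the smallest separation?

Pairwise distances:
A–B: max(|5|, |-5|) = 5 m
A–C: max(|1|, |-1|) = 1 m
A–D: max(|-28|, |2|) = 28 m
A–E: max(|-31|, |-13|) = 31 m
A–F: max(|-34|, |-5|) = 34 m
B–C: max(|-4|, |4|) = 4 m
B–D: max(|-33|, |7|) = 33 m
B–E: max(|-36|, |-8|) = 36 m
B–F: max(|-39|, |0|) = 39 m
C–D: max(|-29|, |3|) = 29 m
C–E: max(|-32|, |-12|) = 32 m
C–F: max(|-35|, |-4|) = 35 m
D–E: max(|-3|, |-15|) = 15 m
D–F: max(|-6|, |-7|) = 7 m
E–F: max(|-3|, |8|) = 8 m
Closest pair: A–C at 1 m.

A and C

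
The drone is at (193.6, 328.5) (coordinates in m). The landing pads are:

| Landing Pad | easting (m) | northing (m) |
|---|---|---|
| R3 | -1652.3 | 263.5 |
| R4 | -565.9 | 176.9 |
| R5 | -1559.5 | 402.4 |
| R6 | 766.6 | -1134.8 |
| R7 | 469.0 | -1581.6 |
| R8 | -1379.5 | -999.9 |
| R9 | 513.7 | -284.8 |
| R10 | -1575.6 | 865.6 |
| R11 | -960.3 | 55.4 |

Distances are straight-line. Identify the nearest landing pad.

R9

Distances from (193.6, 328.5):
R3: 1847.0 m
R4: 774.5 m
R5: 1754.7 m
R6: 1571.5 m
R7: 1929.9 m
R8: 2059.0 m
R9: 691.8 m
R10: 1848.9 m
R11: 1185.8 m
Minimum: R9 at 691.8 m.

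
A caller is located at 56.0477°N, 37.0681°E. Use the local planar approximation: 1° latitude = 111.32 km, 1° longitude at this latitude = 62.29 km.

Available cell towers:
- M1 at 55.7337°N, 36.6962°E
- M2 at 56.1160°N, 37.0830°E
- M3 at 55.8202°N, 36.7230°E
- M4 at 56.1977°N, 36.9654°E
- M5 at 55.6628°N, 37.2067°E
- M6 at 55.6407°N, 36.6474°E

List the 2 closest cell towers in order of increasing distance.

Distances from 56.0477°N, 37.0681°E:
M1: 41.9340 km
M2: 7.6596 km
M3: 33.2184 km
M4: 17.8815 km
M5: 43.7082 km
M6: 52.3399 km
Sorted: M2 (7.6596 km) < M4 (17.8815 km) < M3 (33.2184 km) < M1 (41.9340 km) < …

M2, M4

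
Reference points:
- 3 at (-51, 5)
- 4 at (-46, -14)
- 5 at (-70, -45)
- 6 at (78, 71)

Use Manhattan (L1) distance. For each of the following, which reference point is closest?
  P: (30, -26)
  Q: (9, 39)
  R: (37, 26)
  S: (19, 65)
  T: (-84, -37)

P→4; Q→3; R→6; S→6; T→5

P at (30, -26):
  3: 112
  4: 88
  5: 119
  6: 145
  → nearest: 4 (88)
Q at (9, 39):
  3: 94
  4: 108
  5: 163
  6: 101
  → nearest: 3 (94)
R at (37, 26):
  3: 109
  4: 123
  5: 178
  6: 86
  → nearest: 6 (86)
S at (19, 65):
  3: 130
  4: 144
  5: 199
  6: 65
  → nearest: 6 (65)
T at (-84, -37):
  3: 75
  4: 61
  5: 22
  6: 270
  → nearest: 5 (22)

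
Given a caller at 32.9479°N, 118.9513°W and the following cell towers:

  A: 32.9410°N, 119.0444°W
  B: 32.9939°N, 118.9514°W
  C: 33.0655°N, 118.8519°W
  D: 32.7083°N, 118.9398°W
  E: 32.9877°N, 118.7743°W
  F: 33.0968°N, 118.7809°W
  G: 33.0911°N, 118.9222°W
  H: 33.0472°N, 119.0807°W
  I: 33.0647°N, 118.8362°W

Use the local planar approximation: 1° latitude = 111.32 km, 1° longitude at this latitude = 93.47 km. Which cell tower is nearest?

B

Distances from 32.9479°N, 118.9513°W:
A: √((-0.0069·111.32)² + (-0.0931·93.47)²) = √(0.589990 + 75.725796) = 8.7359 km
B: √((0.0460·111.32)² + (-0.0001·93.47)²) = √(26.221773 + 0.000087) = 5.1207 km
C: √((0.1176·111.32)² + (0.0994·93.47)²) = √(171.380355 + 86.321157) = 16.0531 km
D: √((-0.2396·111.32)² + (0.0115·93.47)²) = √(711.410094 + 1.155421) = 26.6939 km
E: √((0.0398·111.32)² + (0.1770·93.47)²) = √(19.629649 + 273.710223) = 17.1272 km
F: √((0.1489·111.32)² + (0.1704·93.47)²) = √(274.748792 + 253.678503) = 22.9875 km
G: √((0.1432·111.32)² + (0.0291·93.47)²) = √(254.116246 + 7.398275) = 16.1714 km
H: √((0.0993·111.32)² + (-0.1294·93.47)²) = √(122.192596 + 146.289460) = 16.3854 km
I: √((0.1168·111.32)² + (0.1151·93.47)²) = √(169.056581 + 115.743106) = 16.8760 km
Minimum: B at 5.1207 km.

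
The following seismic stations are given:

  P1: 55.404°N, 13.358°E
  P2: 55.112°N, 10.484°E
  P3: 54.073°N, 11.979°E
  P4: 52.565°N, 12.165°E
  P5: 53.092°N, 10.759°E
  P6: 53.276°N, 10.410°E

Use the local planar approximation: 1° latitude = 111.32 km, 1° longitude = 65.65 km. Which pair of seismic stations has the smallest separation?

P5 and P6

Pairwise distances:
P1–P2: 191.458 km
P1–P3: 173.636 km
P1–P4: 325.598 km
P1–P5: 308.793 km
P1–P6: 305.896 km
P2–P3: 151.692 km
P2–P4: 304.252 km
P2–P5: 225.590 km
P2–P6: 204.441 km
P3–P4: 168.314 km
P3–P5: 135.427 km
P3–P6: 135.947 km
P4–P5: 109.369 km
P4–P6: 139.783 km
P5–P6: 30.733 km
Closest pair: P5–P6 at 30.733 km.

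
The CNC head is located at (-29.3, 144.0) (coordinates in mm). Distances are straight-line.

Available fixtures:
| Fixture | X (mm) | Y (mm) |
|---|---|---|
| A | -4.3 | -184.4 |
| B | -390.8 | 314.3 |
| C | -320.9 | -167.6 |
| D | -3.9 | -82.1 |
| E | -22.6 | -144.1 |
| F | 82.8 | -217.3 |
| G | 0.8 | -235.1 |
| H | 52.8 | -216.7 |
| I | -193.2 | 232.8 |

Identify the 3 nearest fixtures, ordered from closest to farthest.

I, D, E

Distances from (-29.3, 144.0):
A: √((25.0)² + (-328.4)²) = √(625.000 + 107846.560) = 329.4 mm
B: √((-361.5)² + (170.3)²) = √(130682.250 + 29002.090) = 399.6 mm
C: √((-291.6)² + (-311.6)²) = √(85030.560 + 97094.560) = 426.8 mm
D: √((25.4)² + (-226.1)²) = √(645.160 + 51121.210) = 227.5 mm
E: √((6.7)² + (-288.1)²) = √(44.890 + 83001.610) = 288.2 mm
F: √((112.1)² + (-361.3)²) = √(12566.410 + 130537.690) = 378.3 mm
G: √((30.1)² + (-379.1)²) = √(906.010 + 143716.810) = 380.3 mm
H: √((82.1)² + (-360.7)²) = √(6740.410 + 130104.490) = 369.9 mm
I: √((-163.9)² + (88.8)²) = √(26863.210 + 7885.440) = 186.4 mm
Sorted: I (186.4 mm) < D (227.5 mm) < E (288.2 mm) < A (329.4 mm) < H (369.9 mm) < …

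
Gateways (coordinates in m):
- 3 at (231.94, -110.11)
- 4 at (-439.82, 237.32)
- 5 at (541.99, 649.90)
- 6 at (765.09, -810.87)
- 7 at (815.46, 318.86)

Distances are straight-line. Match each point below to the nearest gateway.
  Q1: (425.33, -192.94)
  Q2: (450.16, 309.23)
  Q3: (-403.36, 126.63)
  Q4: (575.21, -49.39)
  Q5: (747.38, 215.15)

Q1 at (425.33, -192.94):
  3: √((-193.39)² + (82.83)²) = √(37399.6921 + 6860.8089) = 210.38 m
  4: √((-865.15)² + (430.26)²) = √(748484.5225 + 185123.6676) = 966.23 m
  5: √((116.66)² + (842.84)²) = √(13609.5556 + 710379.2656) = 850.88 m
  6: √((339.76)² + (-617.93)²) = √(115436.8576 + 381837.4849) = 705.18 m
  7: √((390.13)² + (511.80)²) = √(152201.4169 + 261939.2400) = 643.54 m
  → nearest: 3 (210.38 m)
Q2 at (450.16, 309.23):
  3: √((-218.22)² + (-419.34)²) = √(47619.9684 + 175846.0356) = 472.72 m
  4: √((-889.98)² + (-71.91)²) = √(792064.4004 + 5171.0481) = 892.88 m
  5: √((91.83)² + (340.67)²) = √(8432.7489 + 116056.0489) = 352.83 m
  6: √((314.93)² + (-1120.10)²) = √(99180.9049 + 1254624.0100) = 1163.53 m
  7: √((365.30)² + (9.63)²) = √(133444.0900 + 92.7369) = 365.43 m
  → nearest: 5 (352.83 m)
Q3 at (-403.36, 126.63):
  3: √((635.30)² + (-236.74)²) = √(403606.0900 + 56045.8276) = 677.98 m
  4: √((-36.46)² + (110.69)²) = √(1329.3316 + 12252.2761) = 116.54 m
  5: √((945.35)² + (523.27)²) = √(893686.6225 + 273811.4929) = 1080.51 m
  6: √((1168.45)² + (-937.50)²) = √(1365275.4025 + 878906.2500) = 1498.06 m
  7: √((1218.82)² + (192.23)²) = √(1485522.1924 + 36952.3729) = 1233.89 m
  → nearest: 4 (116.54 m)
Q4 at (575.21, -49.39):
  3: √((-343.27)² + (-60.72)²) = √(117834.2929 + 3686.9184) = 348.60 m
  4: √((-1015.03)² + (286.71)²) = √(1030285.9009 + 82202.6241) = 1054.75 m
  5: √((-33.22)² + (699.29)²) = √(1103.5684 + 489006.5041) = 700.08 m
  6: √((189.88)² + (-761.48)²) = √(36054.4144 + 579851.7904) = 784.80 m
  7: √((240.25)² + (368.25)²) = √(57720.0625 + 135608.0625) = 439.69 m
  → nearest: 3 (348.60 m)
Q5 at (747.38, 215.15):
  3: √((-515.44)² + (-325.26)²) = √(265678.3936 + 105794.0676) = 609.49 m
  4: √((-1187.20)² + (22.17)²) = √(1409443.8400 + 491.5089) = 1187.41 m
  5: √((-205.39)² + (434.75)²) = √(42185.0521 + 189007.5625) = 480.82 m
  6: √((17.71)² + (-1026.02)²) = √(313.6441 + 1052717.0404) = 1026.17 m
  7: √((68.08)² + (103.71)²) = √(4634.8864 + 10755.7641) = 124.06 m
  → nearest: 7 (124.06 m)

Q1→3; Q2→5; Q3→4; Q4→3; Q5→7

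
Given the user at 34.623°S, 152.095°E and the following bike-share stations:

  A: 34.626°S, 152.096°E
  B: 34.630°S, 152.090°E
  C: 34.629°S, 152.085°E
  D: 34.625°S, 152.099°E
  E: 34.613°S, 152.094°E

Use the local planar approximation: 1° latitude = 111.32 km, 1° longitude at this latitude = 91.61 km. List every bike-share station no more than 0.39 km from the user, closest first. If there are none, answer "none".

Distances from 34.623°S, 152.095°E:
A: 0.346 km
B: 0.904 km
C: 1.134 km
D: 0.429 km
E: 1.117 km
Threshold 0.39 km: A (0.346 km) is within range.

A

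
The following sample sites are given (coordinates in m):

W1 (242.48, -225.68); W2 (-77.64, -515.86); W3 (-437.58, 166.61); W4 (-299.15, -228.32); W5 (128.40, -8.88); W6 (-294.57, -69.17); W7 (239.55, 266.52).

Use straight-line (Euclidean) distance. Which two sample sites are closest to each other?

Pairwise distances:
W4–W6: 159.22 m
W1–W5: 244.98 m
W3–W6: 275.76 m
W5–W7: 296.98 m
W2–W4: 362.97 m
W3–W4: 418.49 m
W5–W6: 427.25 m
W1–W2: 432.07 m
W4–W5: 480.58 m
W1–W7: 492.21 m
W2–W6: 496.58 m
W1–W4: 541.64 m
W2–W5: 547.25 m
W1–W6: 559.39 m
W3–W5: 592.56 m
W6–W7: 630.85 m
W3–W7: 684.46 m
W4–W7: 731.48 m
W2–W3: 771.57 m
W1–W3: 785.09 m
W2–W7: 844.23 m
Closest pair: W4–W6 at 159.22 m.

W4 and W6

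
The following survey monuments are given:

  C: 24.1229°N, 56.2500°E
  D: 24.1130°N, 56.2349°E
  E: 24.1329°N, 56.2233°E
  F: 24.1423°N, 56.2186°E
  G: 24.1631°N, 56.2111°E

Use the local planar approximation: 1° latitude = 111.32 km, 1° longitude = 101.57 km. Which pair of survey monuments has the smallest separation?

E and F

Pairwise distances:
C–D: √((-0.0099·111.32)² + (-0.0151·101.57)²) = √(1.214554 + 2.352257) = 1.8886 km
C–E: √((0.0100·111.32)² + (-0.0267·101.57)²) = √(1.239214 + 7.354505) = 2.9315 km
C–F: √((0.0194·111.32)² + (-0.0314·101.57)²) = √(4.663907 + 10.171622) = 3.8517 km
C–G: √((0.0402·111.32)² + (-0.0389·101.57)²) = √(20.026198 + 15.610978) = 5.9697 km
D–E: √((0.0199·111.32)² + (-0.0116·101.57)²) = √(4.907412 + 1.388184) = 2.5091 km
D–F: √((0.0293·111.32)² + (-0.0163·101.57)²) = √(10.638530 + 2.740982) = 3.6578 km
D–G: √((0.0501·111.32)² + (-0.0238·101.57)²) = √(31.104401 + 5.843658) = 6.0785 km
E–F: √((0.0094·111.32)² + (-0.0047·101.57)²) = √(1.094970 + 0.227891) = 1.1502 km
E–G: √((0.0302·111.32)² + (-0.0122·101.57)²) = √(11.302130 + 1.535503) = 3.5830 km
F–G: √((0.0208·111.32)² + (-0.0075·101.57)²) = √(5.361336 + 0.580301) = 2.4375 km
Closest pair: E–F at 1.1502 km.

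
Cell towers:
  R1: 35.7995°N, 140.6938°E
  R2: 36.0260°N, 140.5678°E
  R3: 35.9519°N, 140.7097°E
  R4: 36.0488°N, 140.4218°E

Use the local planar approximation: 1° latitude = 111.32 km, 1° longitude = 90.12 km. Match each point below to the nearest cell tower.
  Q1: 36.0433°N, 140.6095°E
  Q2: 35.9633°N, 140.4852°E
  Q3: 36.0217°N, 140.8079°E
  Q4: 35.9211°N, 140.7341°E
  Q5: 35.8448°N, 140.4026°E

Q1→R2; Q2→R2; Q3→R3; Q4→R3; Q5→R4

Q1 at 36.0433°N, 140.6095°E:
  R1: √((-0.2438·111.32)² + (0.0843·90.12)²) = √(736.569613 + 57.716172) = 28.1831 km
  R2: √((-0.0173·111.32)² + (-0.0417·90.12)²) = √(3.708844 + 14.122594) = 4.2227 km
  R3: √((-0.0914·111.32)² + (0.1002·90.12)²) = √(103.523462 + 81.541333) = 13.6039 km
  R4: √((0.0055·111.32)² + (-0.1877·90.12)²) = √(0.374862 + 286.134952) = 16.9266 km
  → nearest: R2 (4.2227 km)
Q2 at 35.9633°N, 140.4852°E:
  R1: √((-0.1638·111.32)² + (0.2086·90.12)²) = √(332.486633 + 353.403604) = 26.1895 km
  R2: √((0.0627·111.32)² + (0.0826·90.12)²) = √(48.717105 + 55.411826) = 10.2044 km
  R3: √((-0.0114·111.32)² + (0.2245·90.12)²) = √(1.610483 + 409.331396) = 20.2717 km
  R4: √((0.0855·111.32)² + (-0.0634·90.12)²) = √(90.589659 + 32.645316) = 11.1011 km
  → nearest: R2 (10.2044 km)
Q3 at 36.0217°N, 140.8079°E:
  R1: √((-0.2222·111.32)² + (-0.1141·90.12)²) = √(611.835264 + 105.733755) = 26.7875 km
  R2: √((0.0043·111.32)² + (-0.2401·90.12)²) = √(0.229131 + 468.194908) = 21.6431 km
  R3: √((-0.0698·111.32)² + (-0.0982·90.12)²) = √(60.375013 + 78.318677) = 11.7768 km
  R4: √((0.0271·111.32)² + (-0.3861·90.12)²) = √(9.100913 + 1210.715129) = 34.9259 km
  → nearest: R3 (11.7768 km)
Q4 at 35.9211°N, 140.7341°E:
  R1: √((-0.1216·111.32)² + (-0.0403·90.12)²) = √(183.237157 + 13.190233) = 14.0153 km
  R2: √((0.1049·111.32)² + (-0.1663·90.12)²) = √(136.363259 + 224.608850) = 18.9993 km
  R3: √((0.0308·111.32)² + (-0.0244·90.12)²) = √(11.755682 + 4.835284) = 4.0732 km
  R4: √((0.1277·111.32)² + (-0.3123·90.12)²) = √(202.082260 + 792.111529) = 31.5308 km
  → nearest: R3 (4.0732 km)
Q5 at 35.8448°N, 140.4026°E:
  R1: √((-0.0453·111.32)² + (0.2912·90.12)²) = √(25.429791 + 688.692110) = 26.7231 km
  R2: √((0.1812·111.32)² + (0.1652·90.12)²) = √(406.876664 + 221.647303) = 25.0704 km
  R3: √((0.1071·111.32)² + (0.3071·90.12)²) = √(142.142954 + 765.952784) = 30.1346 km
  R4: √((0.2040·111.32)² + (0.0192·90.12)²) = √(515.711398 + 2.993952) = 22.7751 km
  → nearest: R4 (22.7751 km)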